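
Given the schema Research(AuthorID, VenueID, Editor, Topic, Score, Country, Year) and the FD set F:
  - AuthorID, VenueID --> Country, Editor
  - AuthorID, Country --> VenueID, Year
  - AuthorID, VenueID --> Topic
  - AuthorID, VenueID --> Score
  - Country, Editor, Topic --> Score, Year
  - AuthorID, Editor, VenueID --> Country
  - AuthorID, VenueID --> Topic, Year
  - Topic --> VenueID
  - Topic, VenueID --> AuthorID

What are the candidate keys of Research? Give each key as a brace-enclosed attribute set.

{AuthorID, Country}, {AuthorID, VenueID}, {Topic}

{Topic}⁺ = {AuthorID, Country, Editor, Score, Topic, VenueID, Year} — all of the relation — so {Topic} is a candidate key.
{AuthorID, Country}⁺ = {AuthorID, Country, Editor, Score, Topic, VenueID, Year} — all of the relation — so {AuthorID, Country} is a candidate key.
{AuthorID, VenueID}⁺ = {AuthorID, Country, Editor, Score, Topic, VenueID, Year} — all of the relation — so {AuthorID, VenueID} is a candidate key.
Any other superkey properly contains one of these, so there are no further candidate keys.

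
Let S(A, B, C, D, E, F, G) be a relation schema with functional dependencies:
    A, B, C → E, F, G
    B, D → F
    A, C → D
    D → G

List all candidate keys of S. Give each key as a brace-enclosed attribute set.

{A, B, C}

Attributes never on any right-hand side: {A, B, C} — every candidate key must contain all of them.
{A, B, C}⁺ = {A, B, C, D, E, F, G}, which is every attribute, so {A, B, C} is a candidate key.
No other minimal set has full closure, so this is the only candidate key.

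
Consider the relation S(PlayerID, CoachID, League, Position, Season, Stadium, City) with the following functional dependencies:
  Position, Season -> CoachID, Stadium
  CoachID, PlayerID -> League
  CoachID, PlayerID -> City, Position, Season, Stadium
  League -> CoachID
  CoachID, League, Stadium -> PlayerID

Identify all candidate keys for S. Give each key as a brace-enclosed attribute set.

{CoachID, PlayerID} is a candidate key since {CoachID, PlayerID}⁺ = {City, CoachID, League, PlayerID, Position, Season, Stadium} covers every attribute.
{League, PlayerID} is a candidate key since {League, PlayerID}⁺ = {City, CoachID, League, PlayerID, Position, Season, Stadium} covers every attribute.
{League, Stadium} is a candidate key since {League, Stadium}⁺ = {City, CoachID, League, PlayerID, Position, Season, Stadium} covers every attribute.
{League, Position, Season} is a candidate key since {League, Position, Season}⁺ = {City, CoachID, League, PlayerID, Position, Season, Stadium} covers every attribute.
{PlayerID, Position, Season} is a candidate key since {PlayerID, Position, Season}⁺ = {City, CoachID, League, PlayerID, Position, Season, Stadium} covers every attribute.
These are minimal and exhaustive — every other superkey contains one of them.

{CoachID, PlayerID}, {League, PlayerID}, {League, Position, Season}, {League, Stadium}, {PlayerID, Position, Season}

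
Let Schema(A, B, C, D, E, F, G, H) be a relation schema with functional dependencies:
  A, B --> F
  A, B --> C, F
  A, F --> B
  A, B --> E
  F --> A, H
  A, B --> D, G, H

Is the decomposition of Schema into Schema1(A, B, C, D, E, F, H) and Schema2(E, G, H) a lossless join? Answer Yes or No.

No

The shared attributes are {E, H} and {E, H}⁺ = {E, H}.
The closure covers neither Schema1 nor Schema2 entirely; the join is not lossless.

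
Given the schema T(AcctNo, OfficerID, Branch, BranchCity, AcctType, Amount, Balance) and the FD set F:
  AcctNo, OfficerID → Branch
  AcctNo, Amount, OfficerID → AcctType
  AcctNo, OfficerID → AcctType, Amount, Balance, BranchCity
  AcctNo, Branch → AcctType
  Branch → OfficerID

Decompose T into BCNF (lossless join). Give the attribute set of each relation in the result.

Candidate keys of the original relation: {AcctNo, Branch}, {AcctNo, OfficerID}.
In {AcctNo, AcctType, Amount, Balance, Branch, BranchCity, OfficerID}, {Branch} is not a superkey ({Branch}⁺ restricted to this set is {Branch, OfficerID}), so split on Branch → OfficerID into {Branch, OfficerID} and {AcctNo, AcctType, Amount, Balance, Branch, BranchCity}.
{Branch, OfficerID} has no BCNF violation.
{AcctNo, AcctType, Amount, Balance, Branch, BranchCity} has no BCNF violation.

{AcctNo, AcctType, Amount, Balance, Branch, BranchCity}; {Branch, OfficerID}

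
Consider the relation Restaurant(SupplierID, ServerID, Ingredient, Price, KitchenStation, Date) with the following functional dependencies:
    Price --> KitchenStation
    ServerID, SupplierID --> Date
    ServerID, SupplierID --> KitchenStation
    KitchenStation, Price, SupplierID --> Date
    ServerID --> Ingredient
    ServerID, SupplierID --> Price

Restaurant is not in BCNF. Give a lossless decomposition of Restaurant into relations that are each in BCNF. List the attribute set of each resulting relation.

{Date, Price, SupplierID}; {Ingredient, ServerID}; {KitchenStation, Price}; {Price, ServerID, SupplierID}

Candidate key of the original relation: {ServerID, SupplierID}.
In {Date, Ingredient, KitchenStation, Price, ServerID, SupplierID}, {Price} is not a superkey ({Price}⁺ restricted to this set is {KitchenStation, Price}), so split on Price --> KitchenStation into {KitchenStation, Price} and {Date, Ingredient, Price, ServerID, SupplierID}.
{KitchenStation, Price}: every determinant is a superkey — BCNF.
In {Date, Ingredient, Price, ServerID, SupplierID}, {ServerID} is not a superkey ({ServerID}⁺ restricted to this set is {Ingredient, ServerID}), so split on ServerID --> Ingredient into {Ingredient, ServerID} and {Date, Price, ServerID, SupplierID}.
{Ingredient, ServerID}: every determinant is a superkey — BCNF.
In {Date, Price, ServerID, SupplierID}, {Price, SupplierID} is not a superkey ({Price, SupplierID}⁺ restricted to this set is {Date, Price, SupplierID}), so split on Price, SupplierID --> Date into {Date, Price, SupplierID} and {Price, ServerID, SupplierID}.
{Date, Price, SupplierID}: every determinant is a superkey — BCNF.
{Price, ServerID, SupplierID}: every determinant is a superkey — BCNF.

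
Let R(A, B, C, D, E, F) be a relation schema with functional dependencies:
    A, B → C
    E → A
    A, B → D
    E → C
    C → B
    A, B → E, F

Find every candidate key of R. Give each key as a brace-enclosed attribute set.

{A, B}, {A, C}, {E}

{E} is a candidate key since {E}⁺ = {A, B, C, D, E, F} covers every attribute.
{A, B} is a candidate key since {A, B}⁺ = {A, B, C, D, E, F} covers every attribute.
{A, C} is a candidate key since {A, C}⁺ = {A, B, C, D, E, F} covers every attribute.
No proper subset of any of these is a key, and no other minimal superkey exists.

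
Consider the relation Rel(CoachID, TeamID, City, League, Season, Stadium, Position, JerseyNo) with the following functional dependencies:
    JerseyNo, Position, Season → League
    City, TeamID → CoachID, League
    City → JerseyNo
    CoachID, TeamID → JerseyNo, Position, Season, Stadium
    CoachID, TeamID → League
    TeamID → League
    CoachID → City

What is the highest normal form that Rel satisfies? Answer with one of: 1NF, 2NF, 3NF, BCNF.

Candidate keys: {City, TeamID}, {CoachID, TeamID}. Prime attributes: {City, CoachID, TeamID}.
JerseyNo, Position, Season → League breaks BCNF: {JerseyNo, Position, Season}⁺ = {JerseyNo, League, Position, Season}, so {JerseyNo, Position, Season} is not a superkey.
JerseyNo, Position, Season → League has non-prime {League} on the right and a non-superkey on the left, so 3NF fails.
Since {City} ⊂ {City, TeamID} and {City}⁺ ⊇ {JerseyNo} with {JerseyNo} non-prime, there is a partial dependency; 2NF fails.

1NF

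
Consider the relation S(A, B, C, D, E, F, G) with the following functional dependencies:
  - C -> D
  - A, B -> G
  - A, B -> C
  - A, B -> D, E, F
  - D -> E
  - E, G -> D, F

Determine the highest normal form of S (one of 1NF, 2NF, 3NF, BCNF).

2NF

Candidate key: {A, B}. Prime attributes: {A, B}.
For C -> D we have {C}⁺ = {C, D, E}; {C} is not a superkey, so BCNF fails.
Because {D} is non-prime and the left side of C -> D is not a superkey, the relation is not in 3NF.
No non-prime attribute depends on a proper subset of any candidate key, so 2NF holds.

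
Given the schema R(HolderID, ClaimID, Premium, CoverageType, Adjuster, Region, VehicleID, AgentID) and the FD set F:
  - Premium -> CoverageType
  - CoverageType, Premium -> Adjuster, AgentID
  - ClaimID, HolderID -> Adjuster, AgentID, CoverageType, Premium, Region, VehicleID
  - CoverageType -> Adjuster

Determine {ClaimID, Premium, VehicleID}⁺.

{Adjuster, AgentID, ClaimID, CoverageType, Premium, VehicleID}

Start with {ClaimID, Premium, VehicleID}.
Premium -> CoverageType applies; add {CoverageType} → now {ClaimID, CoverageType, Premium, VehicleID}.
CoverageType, Premium -> Adjuster, AgentID applies; add {Adjuster, AgentID} → now {Adjuster, AgentID, ClaimID, CoverageType, Premium, VehicleID}.
No further FD applies.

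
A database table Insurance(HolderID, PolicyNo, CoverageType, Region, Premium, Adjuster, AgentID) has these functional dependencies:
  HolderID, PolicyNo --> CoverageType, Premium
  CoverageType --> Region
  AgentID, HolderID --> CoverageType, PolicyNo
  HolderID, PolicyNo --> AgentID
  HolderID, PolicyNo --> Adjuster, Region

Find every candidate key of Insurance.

Attributes never on any right-hand side: {HolderID} — every candidate key must contain it.
{AgentID, HolderID} is a candidate key since {AgentID, HolderID}⁺ = {Adjuster, AgentID, CoverageType, HolderID, PolicyNo, Premium, Region} covers every attribute.
{HolderID, PolicyNo} is a candidate key since {HolderID, PolicyNo}⁺ = {Adjuster, AgentID, CoverageType, HolderID, PolicyNo, Premium, Region} covers every attribute.
These are minimal and exhaustive — every other superkey contains one of them.

{AgentID, HolderID}, {HolderID, PolicyNo}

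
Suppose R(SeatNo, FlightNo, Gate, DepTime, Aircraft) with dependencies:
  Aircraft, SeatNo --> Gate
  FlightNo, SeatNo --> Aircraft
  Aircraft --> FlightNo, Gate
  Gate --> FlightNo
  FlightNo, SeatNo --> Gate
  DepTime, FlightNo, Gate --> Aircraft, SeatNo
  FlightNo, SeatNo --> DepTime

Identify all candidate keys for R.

{Aircraft, DepTime} is a candidate key since {Aircraft, DepTime}⁺ = {Aircraft, DepTime, FlightNo, Gate, SeatNo} covers every attribute.
{Aircraft, SeatNo} is a candidate key since {Aircraft, SeatNo}⁺ = {Aircraft, DepTime, FlightNo, Gate, SeatNo} covers every attribute.
{DepTime, Gate} is a candidate key since {DepTime, Gate}⁺ = {Aircraft, DepTime, FlightNo, Gate, SeatNo} covers every attribute.
{FlightNo, SeatNo} is a candidate key since {FlightNo, SeatNo}⁺ = {Aircraft, DepTime, FlightNo, Gate, SeatNo} covers every attribute.
{Gate, SeatNo} is a candidate key since {Gate, SeatNo}⁺ = {Aircraft, DepTime, FlightNo, Gate, SeatNo} covers every attribute.
No proper subset of any of these is a key, and no other minimal superkey exists.

{Aircraft, DepTime}, {Aircraft, SeatNo}, {DepTime, Gate}, {FlightNo, SeatNo}, {Gate, SeatNo}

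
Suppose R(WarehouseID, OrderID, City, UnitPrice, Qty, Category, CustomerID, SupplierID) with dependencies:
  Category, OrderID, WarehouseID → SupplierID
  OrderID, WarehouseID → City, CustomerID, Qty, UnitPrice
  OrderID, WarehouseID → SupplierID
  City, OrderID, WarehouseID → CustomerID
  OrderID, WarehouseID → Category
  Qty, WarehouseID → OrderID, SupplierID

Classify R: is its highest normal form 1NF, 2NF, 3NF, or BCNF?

BCNF

Candidate keys: {OrderID, WarehouseID}, {Qty, WarehouseID}. Prime attributes: {OrderID, Qty, WarehouseID}.
Every FD has a superkey on the left, so the relation is in BCNF.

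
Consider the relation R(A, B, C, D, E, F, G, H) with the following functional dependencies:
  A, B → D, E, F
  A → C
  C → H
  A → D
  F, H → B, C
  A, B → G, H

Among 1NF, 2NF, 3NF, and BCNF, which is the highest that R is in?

Candidate keys: {A, B}, {A, F}. Prime attributes: {A, B, F}.
For A → C we have {A}⁺ = {A, C, D, H}; {A} is not a superkey, so BCNF fails.
A → C has non-prime {C} on the right and a non-superkey on the left, so 3NF fails.
Since {A} ⊂ {A, B} and {A}⁺ ⊇ {C, D, H} with {C, D, H} non-prime, there is a partial dependency; 2NF fails.

1NF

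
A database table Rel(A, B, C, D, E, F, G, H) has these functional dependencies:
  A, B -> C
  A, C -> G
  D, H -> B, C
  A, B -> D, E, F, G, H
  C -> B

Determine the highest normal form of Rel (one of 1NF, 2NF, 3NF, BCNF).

Candidate keys: {A, B}, {A, C}, {A, D, H}. Prime attributes: {A, B, C, D, H}.
For D, H -> B, C we have {D, H}⁺ = {B, C, D, H}; {D, H} is not a superkey, so BCNF fails.
But every attribute on its right side ({B, C}) is prime, and the same holds for every other non-superkey FD, so 3NF still holds.

3NF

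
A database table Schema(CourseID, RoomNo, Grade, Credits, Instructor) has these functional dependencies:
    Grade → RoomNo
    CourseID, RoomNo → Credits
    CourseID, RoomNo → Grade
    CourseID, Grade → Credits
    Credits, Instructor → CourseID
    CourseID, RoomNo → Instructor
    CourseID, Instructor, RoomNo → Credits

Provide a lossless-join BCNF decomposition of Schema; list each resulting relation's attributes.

Candidate keys of the original relation: {CourseID, Grade}, {CourseID, RoomNo}, {Credits, Grade, Instructor}, {Credits, Instructor, RoomNo}.
In {CourseID, Credits, Grade, Instructor, RoomNo}, {Grade} is not a superkey ({Grade}⁺ restricted to this set is {Grade, RoomNo}), so split on Grade → RoomNo into {Grade, RoomNo} and {CourseID, Credits, Grade, Instructor}.
{Grade, RoomNo}: every determinant is a superkey — BCNF.
In {CourseID, Credits, Grade, Instructor}, {Credits, Instructor} is not a superkey ({Credits, Instructor}⁺ restricted to this set is {CourseID, Credits, Instructor}), so split on Credits, Instructor → CourseID into {CourseID, Credits, Instructor} and {Credits, Grade, Instructor}.
{CourseID, Credits, Instructor}: every determinant is a superkey — BCNF.
{Credits, Grade, Instructor}: every determinant is a superkey — BCNF.

{CourseID, Credits, Instructor}; {Credits, Grade, Instructor}; {Grade, RoomNo}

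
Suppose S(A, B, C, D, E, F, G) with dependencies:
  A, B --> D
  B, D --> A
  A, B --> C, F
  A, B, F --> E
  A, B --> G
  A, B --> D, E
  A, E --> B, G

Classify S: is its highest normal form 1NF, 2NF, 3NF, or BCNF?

BCNF

Candidate keys: {A, B}, {A, E}, {B, D}. Prime attributes: {A, B, D, E}.
The left-hand side of every FD is a superkey, so BCNF is satisfied.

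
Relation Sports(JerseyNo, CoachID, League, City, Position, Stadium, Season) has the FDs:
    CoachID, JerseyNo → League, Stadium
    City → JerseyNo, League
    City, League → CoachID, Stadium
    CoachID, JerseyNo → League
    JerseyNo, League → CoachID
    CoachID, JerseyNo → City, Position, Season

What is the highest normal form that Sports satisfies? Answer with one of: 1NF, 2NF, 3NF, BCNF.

Candidate keys: {City}, {CoachID, JerseyNo}, {JerseyNo, League}. Prime attributes: {City, CoachID, JerseyNo, League}.
Every FD has a superkey on the left, so the relation is in BCNF.

BCNF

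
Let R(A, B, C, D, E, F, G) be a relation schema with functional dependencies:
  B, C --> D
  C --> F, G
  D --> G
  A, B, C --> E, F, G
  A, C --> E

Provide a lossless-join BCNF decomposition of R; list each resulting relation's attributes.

Candidate key of the original relation: {A, B, C}.
In {A, B, C, D, E, F, G}, {B, C} is not a superkey ({B, C}⁺ restricted to this set is {B, C, D, F, G}), so split on B, C --> D, F, G into {B, C, D, F, G} and {A, B, C, E}.
In {B, C, D, F, G}, {C} is not a superkey ({C}⁺ restricted to this set is {C, F, G}), so split on C --> F, G into {C, F, G} and {B, C, D}.
{C, F, G}: every determinant is a superkey — BCNF.
{B, C, D}: every determinant is a superkey — BCNF.
In {A, B, C, E}, {A, C} is not a superkey ({A, C}⁺ restricted to this set is {A, C, E}), so split on A, C --> E into {A, C, E} and {A, B, C}.
{A, C, E}: every determinant is a superkey — BCNF.
{A, B, C}: every determinant is a superkey — BCNF.

{A, B, C}; {A, C, E}; {B, C, D}; {C, F, G}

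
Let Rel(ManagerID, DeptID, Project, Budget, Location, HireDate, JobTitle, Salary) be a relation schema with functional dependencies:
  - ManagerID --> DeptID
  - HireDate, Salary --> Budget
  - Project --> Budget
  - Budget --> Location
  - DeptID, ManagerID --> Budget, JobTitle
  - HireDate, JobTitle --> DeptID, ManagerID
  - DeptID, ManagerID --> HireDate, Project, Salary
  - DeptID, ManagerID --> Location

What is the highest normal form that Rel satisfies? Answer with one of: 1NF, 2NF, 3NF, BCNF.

2NF

Candidate keys: {HireDate, JobTitle}, {ManagerID}. Prime attributes: {HireDate, JobTitle, ManagerID}.
HireDate, Salary --> Budget: {HireDate, Salary}⁺ = {Budget, HireDate, Location, Salary}, which is not all of the attributes, so the left side is not a superkey — BCNF is violated.
HireDate, Salary --> Budget determines the non-prime attribute {Budget} from a non-superkey — 3NF is violated.
No proper subset of a key has a non-prime attribute in its closure, so there is no partial dependency; 2NF holds.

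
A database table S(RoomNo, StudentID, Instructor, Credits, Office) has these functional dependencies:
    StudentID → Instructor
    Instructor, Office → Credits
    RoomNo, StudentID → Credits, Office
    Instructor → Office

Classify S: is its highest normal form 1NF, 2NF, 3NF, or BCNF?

1NF

Candidate key: {RoomNo, StudentID}. Prime attributes: {RoomNo, StudentID}.
For StudentID → Instructor we have {StudentID}⁺ = {Credits, Instructor, Office, StudentID}; {StudentID} is not a superkey, so BCNF fails.
StudentID → Instructor determines the non-prime attribute {Instructor} from a non-superkey — 3NF is violated.
{StudentID} is a proper subset of the key {RoomNo, StudentID}, and {StudentID}⁺ contains the non-prime attributes {Credits, Instructor, Office} — a partial dependency, so 2NF is violated.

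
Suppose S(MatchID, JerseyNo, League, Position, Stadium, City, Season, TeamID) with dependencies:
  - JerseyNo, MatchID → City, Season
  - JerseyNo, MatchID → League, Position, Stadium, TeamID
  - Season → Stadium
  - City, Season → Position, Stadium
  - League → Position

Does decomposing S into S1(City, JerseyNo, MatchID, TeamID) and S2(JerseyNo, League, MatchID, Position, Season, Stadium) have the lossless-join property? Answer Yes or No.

Yes

The shared attributes are {JerseyNo, MatchID} and {JerseyNo, MatchID}⁺ = {City, JerseyNo, League, MatchID, Position, Season, Stadium, TeamID}.
Since S1 ⊆ {City, JerseyNo, League, MatchID, Position, Season, Stadium, TeamID}, the intersection is a superkey of S1; the decomposition is lossless.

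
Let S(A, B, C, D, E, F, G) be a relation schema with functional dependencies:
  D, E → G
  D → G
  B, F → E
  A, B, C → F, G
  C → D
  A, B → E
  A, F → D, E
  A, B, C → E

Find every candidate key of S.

{A, B, C} never appear on the right of any FD, so every key must include all of them.
{A, B, C}⁺ = {A, B, C, D, E, F, G} — all of the relation — so {A, B, C} is a candidate key.
Every other attribute set either contains this one or has a smaller closure.

{A, B, C}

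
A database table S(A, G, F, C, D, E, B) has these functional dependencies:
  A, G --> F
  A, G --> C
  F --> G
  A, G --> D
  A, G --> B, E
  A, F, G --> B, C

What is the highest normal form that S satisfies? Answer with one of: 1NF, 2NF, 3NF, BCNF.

3NF

Candidate keys: {A, F}, {A, G}. Prime attributes: {A, F, G}.
For F --> G we have {F}⁺ = {F, G}; {F} is not a superkey, so BCNF fails.
Its right-hand attributes {G} are all prime, as are those of every other non-superkey FD — the relation is in 3NF.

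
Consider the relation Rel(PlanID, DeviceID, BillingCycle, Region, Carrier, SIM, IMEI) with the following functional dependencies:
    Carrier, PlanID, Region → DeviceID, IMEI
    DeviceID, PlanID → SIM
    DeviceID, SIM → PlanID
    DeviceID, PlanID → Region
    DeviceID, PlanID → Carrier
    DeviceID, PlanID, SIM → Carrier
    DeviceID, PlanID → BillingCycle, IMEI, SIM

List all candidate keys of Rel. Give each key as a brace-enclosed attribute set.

{Carrier, PlanID, Region}, {DeviceID, PlanID}, {DeviceID, SIM}

Closure of {DeviceID, PlanID} is {BillingCycle, Carrier, DeviceID, IMEI, PlanID, Region, SIM}, the whole schema; {DeviceID, PlanID} is a candidate key.
Closure of {DeviceID, SIM} is {BillingCycle, Carrier, DeviceID, IMEI, PlanID, Region, SIM}, the whole schema; {DeviceID, SIM} is a candidate key.
Closure of {Carrier, PlanID, Region} is {BillingCycle, Carrier, DeviceID, IMEI, PlanID, Region, SIM}, the whole schema; {Carrier, PlanID, Region} is a candidate key.
These are minimal and exhaustive — every other superkey contains one of them.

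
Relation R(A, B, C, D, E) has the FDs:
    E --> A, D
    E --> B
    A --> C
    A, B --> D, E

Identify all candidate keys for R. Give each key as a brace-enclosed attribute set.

{A, B}, {E}

{E}⁺ = {A, B, C, D, E} — all of the relation — so {E} is a candidate key.
{A, B}⁺ = {A, B, C, D, E} — all of the relation — so {A, B} is a candidate key.
No proper subset of any of these is a key, and no other minimal superkey exists.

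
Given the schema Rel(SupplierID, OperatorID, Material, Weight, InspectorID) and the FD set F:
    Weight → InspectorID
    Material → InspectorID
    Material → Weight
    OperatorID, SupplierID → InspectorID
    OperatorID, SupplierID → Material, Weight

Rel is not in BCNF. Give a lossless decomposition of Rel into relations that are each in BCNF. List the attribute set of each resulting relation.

{InspectorID, Weight}; {Material, OperatorID, SupplierID}; {Material, Weight}

Candidate key of the original relation: {OperatorID, SupplierID}.
{InspectorID, Material, OperatorID, SupplierID, Weight}: {Weight} determines {InspectorID, Weight} here but is not a superkey — split on Weight → InspectorID, giving {InspectorID, Weight} and {Material, OperatorID, SupplierID, Weight}.
{InspectorID, Weight}: every determinant is a superkey — BCNF.
{Material, OperatorID, SupplierID, Weight}: {Material} determines {Material, Weight} here but is not a superkey — split on Material → Weight, giving {Material, Weight} and {Material, OperatorID, SupplierID}.
{Material, Weight}: every determinant is a superkey — BCNF.
{Material, OperatorID, SupplierID}: every determinant is a superkey — BCNF.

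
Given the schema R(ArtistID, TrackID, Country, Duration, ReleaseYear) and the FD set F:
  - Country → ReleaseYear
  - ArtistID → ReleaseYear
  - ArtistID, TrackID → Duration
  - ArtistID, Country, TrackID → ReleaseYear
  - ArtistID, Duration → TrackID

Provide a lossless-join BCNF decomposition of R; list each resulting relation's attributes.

Candidate keys of the original relation: {ArtistID, Country, Duration}, {ArtistID, Country, TrackID}.
Within {ArtistID, Country, Duration, ReleaseYear, TrackID}: {Country}⁺ ∩ {ArtistID, Country, Duration, ReleaseYear, TrackID} = {Country, ReleaseYear}, not the whole set, so Country → ReleaseYear violates BCNF; decompose into {Country, ReleaseYear} and {ArtistID, Country, Duration, TrackID}.
{Country, ReleaseYear} is in BCNF.
Within {ArtistID, Country, Duration, TrackID}: {ArtistID, TrackID}⁺ ∩ {ArtistID, Country, Duration, TrackID} = {ArtistID, Duration, TrackID}, not the whole set, so ArtistID, TrackID → Duration violates BCNF; decompose into {ArtistID, Duration, TrackID} and {ArtistID, Country, TrackID}.
{ArtistID, Duration, TrackID} is in BCNF.
{ArtistID, Country, TrackID} is in BCNF.

{ArtistID, Country, TrackID}; {ArtistID, Duration, TrackID}; {Country, ReleaseYear}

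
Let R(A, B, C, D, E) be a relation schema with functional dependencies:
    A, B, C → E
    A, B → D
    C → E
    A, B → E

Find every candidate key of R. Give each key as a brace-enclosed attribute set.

{A, B, C}

{A, B, C} never appear on the right of any FD, so every key must include all of them.
Closure of {A, B, C} is {A, B, C, D, E}, the whole schema; {A, B, C} is a candidate key.
No smaller or unrelated set reaches every attribute, so there are no other keys.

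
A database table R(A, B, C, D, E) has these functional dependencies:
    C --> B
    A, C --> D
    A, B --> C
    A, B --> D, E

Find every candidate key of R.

{A} never appears on the right of any FD, so every key must include it.
{A, B} is a candidate key since {A, B}⁺ = {A, B, C, D, E} covers every attribute.
{A, C} is a candidate key since {A, C}⁺ = {A, B, C, D, E} covers every attribute.
Any other superkey properly contains one of these, so there are no further candidate keys.

{A, B}, {A, C}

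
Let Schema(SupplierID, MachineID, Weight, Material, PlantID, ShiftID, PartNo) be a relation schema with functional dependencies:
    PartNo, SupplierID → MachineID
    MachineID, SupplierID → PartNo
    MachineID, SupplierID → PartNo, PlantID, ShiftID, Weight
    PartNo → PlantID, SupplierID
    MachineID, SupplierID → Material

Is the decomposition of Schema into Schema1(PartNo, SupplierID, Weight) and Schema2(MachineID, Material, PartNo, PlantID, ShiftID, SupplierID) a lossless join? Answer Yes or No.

Yes

Common attributes: {PartNo, SupplierID}; their closure is {MachineID, Material, PartNo, PlantID, ShiftID, SupplierID, Weight}.
This includes all of Schema1, so the common attributes are a superkey of Schema1 — the join is lossless.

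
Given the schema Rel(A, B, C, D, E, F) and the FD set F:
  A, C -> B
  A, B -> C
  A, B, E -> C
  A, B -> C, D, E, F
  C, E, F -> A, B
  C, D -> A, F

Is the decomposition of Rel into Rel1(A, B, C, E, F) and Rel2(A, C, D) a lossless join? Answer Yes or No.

Yes

Rel1 ∩ Rel2 = {A, C}; its closure under F is {A, B, C, D, E, F}.
Rel1 is contained in that closure, so Rel1 ∩ Rel2 -> Rel1 holds and the join is lossless.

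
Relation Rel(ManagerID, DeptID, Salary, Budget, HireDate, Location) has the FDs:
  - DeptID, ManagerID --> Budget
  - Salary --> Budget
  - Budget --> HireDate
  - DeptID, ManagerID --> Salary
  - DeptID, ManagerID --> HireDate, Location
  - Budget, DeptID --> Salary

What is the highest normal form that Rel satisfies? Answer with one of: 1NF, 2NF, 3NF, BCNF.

2NF

Candidate key: {DeptID, ManagerID}. Prime attributes: {DeptID, ManagerID}.
Salary --> Budget: {Salary}⁺ = {Budget, HireDate, Salary}, which is not all of the attributes, so the left side is not a superkey — BCNF is violated.
Salary --> Budget determines the non-prime attribute {Budget} from a non-superkey — 3NF is violated.
No non-prime attribute depends on a proper subset of any candidate key, so 2NF holds.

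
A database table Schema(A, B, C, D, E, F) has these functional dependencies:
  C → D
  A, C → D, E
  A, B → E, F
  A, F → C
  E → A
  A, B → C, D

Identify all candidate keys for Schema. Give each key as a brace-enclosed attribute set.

No FD produces {B}, so it must be in every candidate key.
{A, B}⁺ = {A, B, C, D, E, F} — all of the relation — so {A, B} is a candidate key.
{B, E}⁺ = {A, B, C, D, E, F} — all of the relation — so {B, E} is a candidate key.
Any other superkey properly contains one of these, so there are no further candidate keys.

{A, B}, {B, E}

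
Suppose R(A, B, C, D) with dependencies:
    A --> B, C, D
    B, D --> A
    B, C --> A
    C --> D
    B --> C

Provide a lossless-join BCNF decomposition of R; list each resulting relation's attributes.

{A, B, C}; {C, D}

Candidate keys of the original relation: {A}, {B}.
{A, B, C, D}: {C} determines {C, D} here but is not a superkey — split on C --> D, giving {C, D} and {A, B, C}.
{C, D}: every determinant is a superkey — BCNF.
{A, B, C}: every determinant is a superkey — BCNF.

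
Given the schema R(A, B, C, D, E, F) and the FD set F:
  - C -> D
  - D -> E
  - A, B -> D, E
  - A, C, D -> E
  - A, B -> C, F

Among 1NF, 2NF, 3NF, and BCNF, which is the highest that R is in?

Candidate key: {A, B}. Prime attributes: {A, B}.
C -> D: {C}⁺ = {C, D, E}, which is not all of the attributes, so the left side is not a superkey — BCNF is violated.
Because {D} is non-prime and the left side of C -> D is not a superkey, the relation is not in 3NF.
Checking every proper subset of each key, none determines a non-prime attribute — 2NF is satisfied.

2NF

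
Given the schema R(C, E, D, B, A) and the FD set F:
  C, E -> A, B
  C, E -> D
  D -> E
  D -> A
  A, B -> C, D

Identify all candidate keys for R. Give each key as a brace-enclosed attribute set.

{A, B}, {B, D}, {C, D}, {C, E}

{A, B}⁺ = {A, B, C, D, E}, which is every attribute, so {A, B} is a candidate key.
{B, D}⁺ = {A, B, C, D, E}, which is every attribute, so {B, D} is a candidate key.
{C, D}⁺ = {A, B, C, D, E}, which is every attribute, so {C, D} is a candidate key.
{C, E}⁺ = {A, B, C, D, E}, which is every attribute, so {C, E} is a candidate key.
Any other superkey properly contains one of these, so there are no further candidate keys.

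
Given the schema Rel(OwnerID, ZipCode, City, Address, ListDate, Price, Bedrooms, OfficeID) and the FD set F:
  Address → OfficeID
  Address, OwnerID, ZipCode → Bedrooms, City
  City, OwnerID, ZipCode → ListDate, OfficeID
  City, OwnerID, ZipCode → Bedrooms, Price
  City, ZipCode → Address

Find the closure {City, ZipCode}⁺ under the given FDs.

{Address, City, OfficeID, ZipCode}

Start with {City, ZipCode}.
City, ZipCode → Address applies; add {Address} → now {Address, City, ZipCode}.
Address → OfficeID applies; add {OfficeID} → now {Address, City, OfficeID, ZipCode}.
No further FD applies.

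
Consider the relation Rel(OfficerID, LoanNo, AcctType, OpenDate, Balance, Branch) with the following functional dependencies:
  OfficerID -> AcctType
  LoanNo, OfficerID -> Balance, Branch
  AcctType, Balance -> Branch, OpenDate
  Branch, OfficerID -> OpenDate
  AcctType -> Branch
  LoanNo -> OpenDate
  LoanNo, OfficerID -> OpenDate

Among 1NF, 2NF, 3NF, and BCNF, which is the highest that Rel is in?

1NF

Candidate key: {LoanNo, OfficerID}. Prime attributes: {LoanNo, OfficerID}.
OfficerID -> AcctType breaks BCNF: {OfficerID}⁺ = {AcctType, Branch, OfficerID, OpenDate}, so {OfficerID} is not a superkey.
Because {AcctType} is non-prime and the left side of OfficerID -> AcctType is not a superkey, the relation is not in 3NF.
The proper key subset {LoanNo} of {LoanNo, OfficerID} determines non-prime {OpenDate}, so the relation is not even in 2NF.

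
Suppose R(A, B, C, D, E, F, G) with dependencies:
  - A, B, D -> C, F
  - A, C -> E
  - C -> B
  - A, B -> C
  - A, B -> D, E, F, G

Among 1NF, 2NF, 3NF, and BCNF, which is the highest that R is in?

Candidate keys: {A, B}, {A, C}. Prime attributes: {A, B, C}.
C -> B: {C}⁺ = {B, C}, which is not all of the attributes, so the left side is not a superkey — BCNF is violated.
Since {B} ⊆ prime attributes and every other non-superkey FD also has a prime right side, the schema is in 3NF.

3NF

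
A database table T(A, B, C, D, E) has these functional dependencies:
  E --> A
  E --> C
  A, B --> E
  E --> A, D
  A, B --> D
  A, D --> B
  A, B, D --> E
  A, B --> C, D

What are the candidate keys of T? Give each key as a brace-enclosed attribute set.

{E} is a candidate key since {E}⁺ = {A, B, C, D, E} covers every attribute.
{A, B} is a candidate key since {A, B}⁺ = {A, B, C, D, E} covers every attribute.
{A, D} is a candidate key since {A, D}⁺ = {A, B, C, D, E} covers every attribute.
Any other superkey properly contains one of these, so there are no further candidate keys.

{A, B}, {A, D}, {E}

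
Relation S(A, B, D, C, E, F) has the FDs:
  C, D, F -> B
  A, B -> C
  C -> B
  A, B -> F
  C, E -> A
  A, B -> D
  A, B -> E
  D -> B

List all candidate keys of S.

{A, B}, {A, C}, {A, D}, {C, E}

{A, B}⁺ = {A, B, C, D, E, F} — all of the relation — so {A, B} is a candidate key.
{A, C}⁺ = {A, B, C, D, E, F} — all of the relation — so {A, C} is a candidate key.
{A, D}⁺ = {A, B, C, D, E, F} — all of the relation — so {A, D} is a candidate key.
{C, E}⁺ = {A, B, C, D, E, F} — all of the relation — so {C, E} is a candidate key.
Any other superkey properly contains one of these, so there are no further candidate keys.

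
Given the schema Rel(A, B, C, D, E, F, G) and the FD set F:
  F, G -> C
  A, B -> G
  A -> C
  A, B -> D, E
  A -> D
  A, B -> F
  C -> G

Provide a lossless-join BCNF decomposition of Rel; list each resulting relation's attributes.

{A, B, E, F}; {A, D, G}; {C, F}; {C, G}

Candidate key of the original relation: {A, B}.
In {A, B, C, D, E, F, G}, {F, G} is not a superkey ({F, G}⁺ restricted to this set is {C, F, G}), so split on F, G -> C into {C, F, G} and {A, B, D, E, F, G}.
In {C, F, G}, {C} is not a superkey ({C}⁺ restricted to this set is {C, G}), so split on C -> G into {C, G} and {C, F}.
{C, G} is in BCNF.
{C, F} is in BCNF.
In {A, B, D, E, F, G}, {A} is not a superkey ({A}⁺ restricted to this set is {A, D, G}), so split on A -> D, G into {A, D, G} and {A, B, E, F}.
{A, D, G} is in BCNF.
{A, B, E, F} is in BCNF.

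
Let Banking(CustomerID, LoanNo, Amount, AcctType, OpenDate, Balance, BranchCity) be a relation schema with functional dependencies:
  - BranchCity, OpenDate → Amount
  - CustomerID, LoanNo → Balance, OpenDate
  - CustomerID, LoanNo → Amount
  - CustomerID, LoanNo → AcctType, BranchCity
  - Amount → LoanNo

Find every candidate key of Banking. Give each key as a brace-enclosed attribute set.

{Amount, CustomerID}, {BranchCity, CustomerID, OpenDate}, {CustomerID, LoanNo}

No FD produces {CustomerID}, so it must be in every candidate key.
{Amount, CustomerID} is a candidate key since {Amount, CustomerID}⁺ = {AcctType, Amount, Balance, BranchCity, CustomerID, LoanNo, OpenDate} covers every attribute.
{CustomerID, LoanNo} is a candidate key since {CustomerID, LoanNo}⁺ = {AcctType, Amount, Balance, BranchCity, CustomerID, LoanNo, OpenDate} covers every attribute.
{BranchCity, CustomerID, OpenDate} is a candidate key since {BranchCity, CustomerID, OpenDate}⁺ = {AcctType, Amount, Balance, BranchCity, CustomerID, LoanNo, OpenDate} covers every attribute.
No proper subset of any of these is a key, and no other minimal superkey exists.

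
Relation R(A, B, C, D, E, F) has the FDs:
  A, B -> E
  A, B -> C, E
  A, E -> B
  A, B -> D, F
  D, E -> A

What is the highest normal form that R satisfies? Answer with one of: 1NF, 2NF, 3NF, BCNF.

BCNF

Candidate keys: {A, B}, {A, E}, {D, E}. Prime attributes: {A, B, D, E}.
Every FD has a superkey on the left, so the relation is in BCNF.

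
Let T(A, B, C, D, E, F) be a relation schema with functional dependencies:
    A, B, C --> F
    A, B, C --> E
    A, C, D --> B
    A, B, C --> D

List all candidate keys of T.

{A, B, C}, {A, C, D}

Attributes never on any right-hand side: {A, C} — every candidate key must contain all of them.
{A, B, C}⁺ = {A, B, C, D, E, F}, which is every attribute, so {A, B, C} is a candidate key.
{A, C, D}⁺ = {A, B, C, D, E, F}, which is every attribute, so {A, C, D} is a candidate key.
No proper subset of any of these is a key, and no other minimal superkey exists.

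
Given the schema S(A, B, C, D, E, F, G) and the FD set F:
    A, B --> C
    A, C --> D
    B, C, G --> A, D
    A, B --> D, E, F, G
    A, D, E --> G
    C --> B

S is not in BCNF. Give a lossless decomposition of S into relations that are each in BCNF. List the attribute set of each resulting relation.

{A, C, D, E, F}; {A, D, E, G}; {B, C}

Candidate keys of the original relation: {A, B}, {A, C}, {C, G}.
Within {A, B, C, D, E, F, G}: {A, D, E}⁺ ∩ {A, B, C, D, E, F, G} = {A, D, E, G}, not the whole set, so A, D, E --> G violates BCNF; decompose into {A, D, E, G} and {A, B, C, D, E, F}.
{A, D, E, G} has no BCNF violation.
Within {A, B, C, D, E, F}: {C}⁺ ∩ {A, B, C, D, E, F} = {B, C}, not the whole set, so C --> B violates BCNF; decompose into {B, C} and {A, C, D, E, F}.
{B, C} has no BCNF violation.
{A, C, D, E, F} has no BCNF violation.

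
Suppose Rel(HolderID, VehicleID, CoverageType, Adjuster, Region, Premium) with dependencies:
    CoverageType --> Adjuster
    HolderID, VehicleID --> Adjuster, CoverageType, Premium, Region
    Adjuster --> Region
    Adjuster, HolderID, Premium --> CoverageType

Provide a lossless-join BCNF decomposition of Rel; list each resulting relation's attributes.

Candidate key of the original relation: {HolderID, VehicleID}.
Within {Adjuster, CoverageType, HolderID, Premium, Region, VehicleID}: {CoverageType}⁺ ∩ {Adjuster, CoverageType, HolderID, Premium, Region, VehicleID} = {Adjuster, CoverageType, Region}, not the whole set, so CoverageType --> Adjuster, Region violates BCNF; decompose into {Adjuster, CoverageType, Region} and {CoverageType, HolderID, Premium, VehicleID}.
Within {Adjuster, CoverageType, Region}: {Adjuster}⁺ ∩ {Adjuster, CoverageType, Region} = {Adjuster, Region}, not the whole set, so Adjuster --> Region violates BCNF; decompose into {Adjuster, Region} and {Adjuster, CoverageType}.
{Adjuster, Region}: every determinant is a superkey — BCNF.
{Adjuster, CoverageType}: every determinant is a superkey — BCNF.
{CoverageType, HolderID, Premium, VehicleID}: every determinant is a superkey — BCNF.

{Adjuster, CoverageType}; {Adjuster, Region}; {CoverageType, HolderID, Premium, VehicleID}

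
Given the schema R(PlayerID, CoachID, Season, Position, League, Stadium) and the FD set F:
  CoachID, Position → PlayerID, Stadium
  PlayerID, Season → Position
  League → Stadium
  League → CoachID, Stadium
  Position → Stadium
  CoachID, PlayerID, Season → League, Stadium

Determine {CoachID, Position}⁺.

Start with {CoachID, Position}.
CoachID, Position → PlayerID, Stadium applies; add {PlayerID, Stadium} → now {CoachID, PlayerID, Position, Stadium}.
No further FD applies.

{CoachID, PlayerID, Position, Stadium}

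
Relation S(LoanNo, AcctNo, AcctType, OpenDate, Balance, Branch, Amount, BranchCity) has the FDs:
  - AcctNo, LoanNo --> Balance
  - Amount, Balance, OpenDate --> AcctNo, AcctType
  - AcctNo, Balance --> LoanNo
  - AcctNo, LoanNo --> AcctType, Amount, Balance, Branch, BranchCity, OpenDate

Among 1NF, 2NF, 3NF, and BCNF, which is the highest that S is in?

Candidate keys: {AcctNo, Balance}, {AcctNo, LoanNo}, {Amount, Balance, OpenDate}. Prime attributes: {AcctNo, Amount, Balance, LoanNo, OpenDate}.
The left-hand side of every FD is a superkey, so BCNF is satisfied.

BCNF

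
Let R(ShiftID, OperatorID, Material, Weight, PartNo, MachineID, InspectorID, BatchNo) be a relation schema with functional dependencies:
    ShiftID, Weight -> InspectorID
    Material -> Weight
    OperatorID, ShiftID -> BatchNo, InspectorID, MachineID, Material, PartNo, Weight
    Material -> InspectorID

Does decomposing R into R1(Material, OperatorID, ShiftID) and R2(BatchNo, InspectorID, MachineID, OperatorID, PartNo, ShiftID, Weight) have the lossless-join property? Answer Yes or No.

Yes

R1 ∩ R2 = {OperatorID, ShiftID}; its closure under F is {BatchNo, InspectorID, MachineID, Material, OperatorID, PartNo, ShiftID, Weight}.
This includes all of R1, so the common attributes are a superkey of R1 — the join is lossless.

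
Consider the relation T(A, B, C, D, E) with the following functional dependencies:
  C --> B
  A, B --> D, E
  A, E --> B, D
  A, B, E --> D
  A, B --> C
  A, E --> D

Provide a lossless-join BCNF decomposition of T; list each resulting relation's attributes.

Candidate keys of the original relation: {A, B}, {A, C}, {A, E}.
{A, B, C, D, E}: {C} determines {B, C} here but is not a superkey — split on C --> B, giving {B, C} and {A, C, D, E}.
{B, C}: every determinant is a superkey — BCNF.
{A, C, D, E}: every determinant is a superkey — BCNF.

{A, C, D, E}; {B, C}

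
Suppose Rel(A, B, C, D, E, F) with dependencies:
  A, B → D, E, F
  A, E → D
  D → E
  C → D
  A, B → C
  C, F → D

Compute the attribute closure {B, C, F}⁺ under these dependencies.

Start with {B, C, F}.
C → D applies; add {D} → now {B, C, D, F}.
D → E applies; add {E} → now {B, C, D, E, F}.
No further FD applies.

{B, C, D, E, F}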